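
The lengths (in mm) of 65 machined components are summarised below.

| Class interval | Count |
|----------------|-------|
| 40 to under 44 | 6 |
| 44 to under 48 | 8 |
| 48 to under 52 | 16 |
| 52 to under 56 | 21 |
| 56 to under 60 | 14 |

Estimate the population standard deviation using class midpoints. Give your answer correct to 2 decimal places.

4.86

Midpoints: 42, 46, 50, 54, 58
n = 65, Σfm = 3366, mean = 51.7846
Σfm² = 175844
Σf(m − x̄)² = Σfm² − (Σfm)²/n = 175844 − 3366²/65 = 1536.9846
Population variance = 1536.9846 / 65 = 23.6459
Standard deviation = √23.6459 = 4.8627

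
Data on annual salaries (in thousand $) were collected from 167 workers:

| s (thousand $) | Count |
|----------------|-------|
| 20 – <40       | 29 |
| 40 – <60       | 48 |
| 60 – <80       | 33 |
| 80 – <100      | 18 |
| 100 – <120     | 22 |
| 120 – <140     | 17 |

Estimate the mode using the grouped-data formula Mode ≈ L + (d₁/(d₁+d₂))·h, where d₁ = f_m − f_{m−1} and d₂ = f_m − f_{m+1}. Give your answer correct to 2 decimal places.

Modal class: 40 – <60 (highest frequency 48).
d₁ = 48 − 29 = 19, d₂ = 48 − 33 = 15
Mode ≈ 40 + (19/(19+15)) × 20 = 40 + 11.1765 = 51.1765

51.18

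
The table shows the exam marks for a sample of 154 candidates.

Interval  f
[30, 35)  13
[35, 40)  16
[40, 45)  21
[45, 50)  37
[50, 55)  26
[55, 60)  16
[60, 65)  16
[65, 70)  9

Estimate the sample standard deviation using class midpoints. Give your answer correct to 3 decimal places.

9.598

Midpoints: 32.5, 37.5, 42.5, 47.5, 52.5, 57.5, 62.5, 67.5
n = 154, Σfm = 7565, mean = 49.1234
Σfm² = 385712.5
Σf(m − x̄)² = Σfm² − (Σfm)²/n = 385712.5 − 7565²/154 = 14094.1558
Sample variance = 14094.1558 / 153 = 92.1187
Standard deviation = √92.1187 = 9.5978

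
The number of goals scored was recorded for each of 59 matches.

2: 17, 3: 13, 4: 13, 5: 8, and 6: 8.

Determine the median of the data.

3

Cumulative frequencies: 17, 30, 43, 51, 59
n = 59, so the median is the value in position (n+1)/2 = 30.
Position 30 falls at value 3.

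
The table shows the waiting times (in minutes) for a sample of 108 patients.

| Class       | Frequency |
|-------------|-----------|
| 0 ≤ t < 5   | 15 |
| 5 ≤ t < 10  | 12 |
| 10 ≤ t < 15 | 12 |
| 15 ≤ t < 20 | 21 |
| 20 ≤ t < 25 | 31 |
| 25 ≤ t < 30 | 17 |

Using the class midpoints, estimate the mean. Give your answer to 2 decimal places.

Midpoints: 2.5, 7.5, 12.5, 17.5, 22.5, 27.5
Σfm = 15×2.5 + 12×7.5 + 12×12.5 + 21×17.5 + 31×22.5 + 17×27.5 = 1810
n = Σf = 108
Mean = 1810 / 108 = 16.7593

16.76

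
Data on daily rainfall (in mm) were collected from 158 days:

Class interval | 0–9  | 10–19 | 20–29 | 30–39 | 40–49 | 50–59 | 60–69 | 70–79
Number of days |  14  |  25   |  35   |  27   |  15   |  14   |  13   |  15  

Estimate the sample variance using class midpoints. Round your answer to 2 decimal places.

Midpoints: 4.5, 14.5, 24.5, 34.5, 44.5, 54.5, 64.5, 74.5
n = 158, Σfm = 5601, mean = 35.4494
Σfm² = 267309.5
Σf(m − x̄)² = Σfm² − (Σfm)²/n = 267309.5 − 5601²/158 = 68757.5949
Sample variance = 68757.5949 / 157 = 437.9465

437.95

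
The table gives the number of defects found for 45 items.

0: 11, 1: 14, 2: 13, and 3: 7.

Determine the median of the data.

Cumulative frequencies: 11, 25, 38, 45
n = 45, so the median is the value in position (n+1)/2 = 23.
Position 23 falls at value 1.

1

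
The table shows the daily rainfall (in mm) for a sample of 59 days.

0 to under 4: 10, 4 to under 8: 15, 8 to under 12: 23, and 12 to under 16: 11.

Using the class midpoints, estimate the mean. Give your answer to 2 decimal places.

8.37

Midpoints: 2, 6, 10, 14
Σfm = 10×2 + 15×6 + 23×10 + 11×14 = 494
n = Σf = 59
Mean = 494 / 59 = 8.3729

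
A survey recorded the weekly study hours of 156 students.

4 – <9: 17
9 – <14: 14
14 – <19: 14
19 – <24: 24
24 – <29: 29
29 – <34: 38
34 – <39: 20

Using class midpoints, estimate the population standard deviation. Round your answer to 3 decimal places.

9.395

Midpoints: 6.5, 11.5, 16.5, 21.5, 26.5, 31.5, 36.5
n = 156, Σfm = 3714, mean = 23.8077
Σfm² = 102191
Σf(m − x̄)² = Σfm² − (Σfm)²/n = 102191 − 3714²/156 = 13769.2308
Population variance = 13769.2308 / 156 = 88.2643
Standard deviation = √88.2643 = 9.3949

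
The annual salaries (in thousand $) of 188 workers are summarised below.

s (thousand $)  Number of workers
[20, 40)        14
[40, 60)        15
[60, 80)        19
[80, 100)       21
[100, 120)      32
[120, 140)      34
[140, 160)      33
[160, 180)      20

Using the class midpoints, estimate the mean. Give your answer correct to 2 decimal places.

110.00

Midpoints: 30, 50, 70, 90, 110, 130, 150, 170
Σfm = 14×30 + 15×50 + 19×70 + 21×90 + 32×110 + 34×130 + 33×150 + 20×170 = 20680
n = Σf = 188
Mean = 20680 / 188 = 110.0000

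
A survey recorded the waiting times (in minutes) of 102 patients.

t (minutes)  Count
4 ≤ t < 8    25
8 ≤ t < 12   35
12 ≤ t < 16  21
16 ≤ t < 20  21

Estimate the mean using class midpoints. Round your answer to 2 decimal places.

11.49

Midpoints: 6, 10, 14, 18
Σfm = 25×6 + 35×10 + 21×14 + 21×18 = 1172
n = Σf = 102
Mean = 1172 / 102 = 11.4902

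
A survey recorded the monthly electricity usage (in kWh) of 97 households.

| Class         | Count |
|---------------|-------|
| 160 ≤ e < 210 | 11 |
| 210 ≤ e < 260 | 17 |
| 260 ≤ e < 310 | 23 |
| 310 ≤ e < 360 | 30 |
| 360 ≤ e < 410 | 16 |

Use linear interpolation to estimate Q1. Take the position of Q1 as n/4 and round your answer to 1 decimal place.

249.0

Cumulative frequencies: 11, 28, 51, 81, 97
n = 97; position = n/4 = 24.25.
This falls in the class 210 ≤ e < 260: L = 210, F = 11, f = 17, h = 50.
Lower quartile ≈ 210 + ((24.25 − 11) / 17) × 50 = 248.9706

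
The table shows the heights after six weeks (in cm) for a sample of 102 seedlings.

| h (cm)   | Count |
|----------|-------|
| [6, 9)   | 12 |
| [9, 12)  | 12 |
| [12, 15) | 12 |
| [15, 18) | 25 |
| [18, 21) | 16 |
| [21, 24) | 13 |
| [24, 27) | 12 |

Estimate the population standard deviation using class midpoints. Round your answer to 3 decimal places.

5.507

Midpoints: 7.5, 10.5, 13.5, 16.5, 19.5, 22.5, 25.5
n = 102, Σfm = 1701, mean = 16.6765
Σfm² = 31459.5
Σf(m − x̄)² = Σfm² − (Σfm)²/n = 31459.5 − 1701²/102 = 3092.8235
Population variance = 3092.8235 / 102 = 30.3218
Standard deviation = √30.3218 = 5.5065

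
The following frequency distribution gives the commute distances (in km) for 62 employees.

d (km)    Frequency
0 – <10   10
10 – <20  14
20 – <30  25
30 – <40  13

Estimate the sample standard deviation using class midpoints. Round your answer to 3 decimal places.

Midpoints: 5, 15, 25, 35
n = 62, Σfm = 1340, mean = 21.6129
Σfm² = 34950
Σf(m − x̄)² = Σfm² − (Σfm)²/n = 34950 − 1340²/62 = 5988.7097
Sample variance = 5988.7097 / 61 = 98.1756
Standard deviation = √98.1756 = 9.9084

9.908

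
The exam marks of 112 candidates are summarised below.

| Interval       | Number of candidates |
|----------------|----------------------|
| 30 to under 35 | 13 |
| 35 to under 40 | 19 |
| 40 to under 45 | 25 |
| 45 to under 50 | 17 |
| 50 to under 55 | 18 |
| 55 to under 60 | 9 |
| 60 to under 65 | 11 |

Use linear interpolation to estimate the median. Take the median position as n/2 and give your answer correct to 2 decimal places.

Cumulative frequencies: 13, 32, 57, 74, 92, 101, 112
n = 112; position = n/2 = 56.
This falls in the class 40 to under 45: L = 40, F = 32, f = 25, h = 5.
Median ≈ 40 + ((56 − 32) / 25) × 5 = 44.8000

44.80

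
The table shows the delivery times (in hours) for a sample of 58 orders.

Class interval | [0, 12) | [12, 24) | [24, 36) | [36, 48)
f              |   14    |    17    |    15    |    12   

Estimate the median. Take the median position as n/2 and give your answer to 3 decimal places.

22.588

Cumulative frequencies: 14, 31, 46, 58
n = 58; position = n/2 = 29.
This falls in the class [12, 24): L = 12, F = 14, f = 17, h = 12.
Median ≈ 12 + ((29 − 14) / 17) × 12 = 22.5882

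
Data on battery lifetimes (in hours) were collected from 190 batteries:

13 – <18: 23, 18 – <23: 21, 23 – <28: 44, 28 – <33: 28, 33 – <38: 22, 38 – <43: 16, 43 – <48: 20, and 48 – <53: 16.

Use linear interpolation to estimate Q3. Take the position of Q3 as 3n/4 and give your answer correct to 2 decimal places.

39.41

Cumulative frequencies: 23, 44, 88, 116, 138, 154, 174, 190
n = 190; position = 3n/4 = 142.5.
This falls in the class 38 – <43: L = 38, F = 138, f = 16, h = 5.
Upper quartile ≈ 38 + ((142.5 − 138) / 16) × 5 = 39.4062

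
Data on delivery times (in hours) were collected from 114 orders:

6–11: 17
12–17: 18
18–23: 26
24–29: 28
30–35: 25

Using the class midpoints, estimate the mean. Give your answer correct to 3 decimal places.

Midpoints: 8.5, 14.5, 20.5, 26.5, 32.5
Σfm = 17×8.5 + 18×14.5 + 26×20.5 + 28×26.5 + 25×32.5 = 2493
n = Σf = 114
Mean = 2493 / 114 = 21.8684

21.868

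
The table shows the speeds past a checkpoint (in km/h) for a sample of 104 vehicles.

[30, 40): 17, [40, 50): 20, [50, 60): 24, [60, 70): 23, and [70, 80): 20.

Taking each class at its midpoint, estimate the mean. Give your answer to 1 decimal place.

Midpoints: 35, 45, 55, 65, 75
Σfm = 17×35 + 20×45 + 24×55 + 23×65 + 20×75 = 5810
n = Σf = 104
Mean = 5810 / 104 = 55.8654

55.9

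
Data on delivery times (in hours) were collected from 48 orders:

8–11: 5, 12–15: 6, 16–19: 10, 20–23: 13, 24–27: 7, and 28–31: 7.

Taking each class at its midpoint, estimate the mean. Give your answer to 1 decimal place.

Midpoints: 9.5, 13.5, 17.5, 21.5, 25.5, 29.5
Σfm = 5×9.5 + 6×13.5 + 10×17.5 + 13×21.5 + 7×25.5 + 7×29.5 = 968
n = Σf = 48
Mean = 968 / 48 = 20.1667

20.2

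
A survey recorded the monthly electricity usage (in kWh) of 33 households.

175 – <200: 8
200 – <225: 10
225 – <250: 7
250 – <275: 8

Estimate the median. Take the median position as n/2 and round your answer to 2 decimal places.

Cumulative frequencies: 8, 18, 25, 33
n = 33; position = n/2 = 16.5.
This falls in the class 200 – <225: L = 200, F = 8, f = 10, h = 25.
Median ≈ 200 + ((16.5 − 8) / 10) × 25 = 221.2500

221.25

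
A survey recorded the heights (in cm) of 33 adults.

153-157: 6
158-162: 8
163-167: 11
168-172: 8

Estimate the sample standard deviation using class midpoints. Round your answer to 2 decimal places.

Midpoints: 155, 160, 165, 170
n = 33, Σfm = 5385, mean = 163.1818
Σfm² = 879625
Σf(m − x̄)² = Σfm² − (Σfm)²/n = 879625 − 5385²/33 = 890.9091
Sample variance = 890.9091 / 32 = 27.8409
Standard deviation = √27.8409 = 5.2764

5.28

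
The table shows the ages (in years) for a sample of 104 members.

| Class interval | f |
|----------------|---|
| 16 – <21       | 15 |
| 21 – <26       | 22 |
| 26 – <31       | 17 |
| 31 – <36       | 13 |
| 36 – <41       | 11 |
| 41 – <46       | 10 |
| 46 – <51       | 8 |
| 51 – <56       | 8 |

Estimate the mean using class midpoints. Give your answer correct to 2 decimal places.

Midpoints: 18.5, 23.5, 28.5, 33.5, 38.5, 43.5, 48.5, 53.5
Σfm = 15×18.5 + 22×23.5 + 17×28.5 + 13×33.5 + 11×38.5 + 10×43.5 + 8×48.5 + 8×53.5 = 3389
n = Σf = 104
Mean = 3389 / 104 = 32.5865

32.59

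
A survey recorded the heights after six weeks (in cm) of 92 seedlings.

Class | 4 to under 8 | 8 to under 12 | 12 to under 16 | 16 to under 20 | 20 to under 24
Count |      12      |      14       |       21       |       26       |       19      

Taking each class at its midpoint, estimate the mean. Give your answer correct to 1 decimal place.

Midpoints: 6, 10, 14, 18, 22
Σfm = 12×6 + 14×10 + 21×14 + 26×18 + 19×22 = 1392
n = Σf = 92
Mean = 1392 / 92 = 15.1304

15.1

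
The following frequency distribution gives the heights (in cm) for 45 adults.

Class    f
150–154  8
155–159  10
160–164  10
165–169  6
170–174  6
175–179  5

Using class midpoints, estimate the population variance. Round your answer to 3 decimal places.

64.395

Midpoints: 152, 157, 162, 167, 172, 177
n = 45, Σfm = 7325, mean = 162.7778
Σfm² = 1195245
Σf(m − x̄)² = Σfm² − (Σfm)²/n = 1195245 − 7325²/45 = 2897.7778
Population variance = 2897.7778 / 45 = 64.3951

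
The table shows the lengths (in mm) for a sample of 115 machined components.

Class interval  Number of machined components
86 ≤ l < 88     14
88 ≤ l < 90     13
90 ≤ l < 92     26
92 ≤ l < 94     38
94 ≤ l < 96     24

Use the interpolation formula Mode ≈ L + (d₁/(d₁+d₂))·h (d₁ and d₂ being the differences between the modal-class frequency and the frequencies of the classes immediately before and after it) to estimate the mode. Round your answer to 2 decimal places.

92.92

Modal class: 92 ≤ l < 94 (highest frequency 38).
d₁ = 38 − 26 = 12, d₂ = 38 − 24 = 14
Mode ≈ 92 + (12/(12+14)) × 2 = 92 + 0.9231 = 92.9231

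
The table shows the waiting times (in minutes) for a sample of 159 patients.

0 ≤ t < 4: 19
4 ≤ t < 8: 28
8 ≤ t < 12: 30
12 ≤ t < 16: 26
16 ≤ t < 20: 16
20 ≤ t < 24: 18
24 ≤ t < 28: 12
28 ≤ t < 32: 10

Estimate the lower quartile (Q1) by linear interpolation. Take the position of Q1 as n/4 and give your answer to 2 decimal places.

Cumulative frequencies: 19, 47, 77, 103, 119, 137, 149, 159
n = 159; position = n/4 = 39.75.
This falls in the class 4 ≤ t < 8: L = 4, F = 19, f = 28, h = 4.
Lower quartile ≈ 4 + ((39.75 − 19) / 28) × 4 = 6.9643

6.96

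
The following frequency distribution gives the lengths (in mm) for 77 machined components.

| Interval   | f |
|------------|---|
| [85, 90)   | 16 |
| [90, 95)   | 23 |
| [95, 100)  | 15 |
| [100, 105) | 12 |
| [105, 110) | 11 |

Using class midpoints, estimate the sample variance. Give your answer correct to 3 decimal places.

Midpoints: 87.5, 92.5, 97.5, 102.5, 107.5
n = 77, Σfm = 7402.5, mean = 96.1364
Σfm² = 715081.25
Σf(m − x̄)² = Σfm² − (Σfm)²/n = 715081.25 − 7402.5²/77 = 3431.8182
Sample variance = 3431.8182 / 76 = 45.1555

45.156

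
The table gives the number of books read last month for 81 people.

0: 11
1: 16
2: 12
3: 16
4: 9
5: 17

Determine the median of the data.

Cumulative frequencies: 11, 27, 39, 55, 64, 81
n = 81, so the median is the value in position (n+1)/2 = 41.
Position 41 falls at value 3.

3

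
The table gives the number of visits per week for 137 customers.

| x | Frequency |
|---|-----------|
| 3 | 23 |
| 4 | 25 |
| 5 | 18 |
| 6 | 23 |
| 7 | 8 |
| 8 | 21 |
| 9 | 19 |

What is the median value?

6

Cumulative frequencies: 23, 48, 66, 89, 97, 118, 137
n = 137, so the median is the value in position (n+1)/2 = 69.
Position 69 falls at value 6.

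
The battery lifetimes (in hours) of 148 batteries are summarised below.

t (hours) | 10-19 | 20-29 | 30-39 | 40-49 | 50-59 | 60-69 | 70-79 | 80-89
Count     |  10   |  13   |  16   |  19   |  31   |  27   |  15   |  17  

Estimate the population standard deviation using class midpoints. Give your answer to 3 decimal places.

Midpoints: 14.5, 24.5, 34.5, 44.5, 54.5, 64.5, 74.5, 84.5
n = 148, Σfm = 7846, mean = 53.0135
Σfm² = 475617
Σf(m − x̄)² = Σfm² − (Σfm)²/n = 475617 − 7846²/148 = 59672.9730
Population variance = 59672.9730 / 148 = 403.1958
Standard deviation = √403.1958 = 20.0797

20.080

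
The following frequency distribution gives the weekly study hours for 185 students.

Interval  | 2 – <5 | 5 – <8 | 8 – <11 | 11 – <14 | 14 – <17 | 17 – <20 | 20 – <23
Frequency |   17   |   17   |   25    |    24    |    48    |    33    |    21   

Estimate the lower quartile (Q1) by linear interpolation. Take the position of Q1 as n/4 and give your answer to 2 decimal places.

Cumulative frequencies: 17, 34, 59, 83, 131, 164, 185
n = 185; position = n/4 = 46.25.
This falls in the class 8 – <11: L = 8, F = 34, f = 25, h = 3.
Lower quartile ≈ 8 + ((46.25 − 34) / 25) × 3 = 9.4700

9.47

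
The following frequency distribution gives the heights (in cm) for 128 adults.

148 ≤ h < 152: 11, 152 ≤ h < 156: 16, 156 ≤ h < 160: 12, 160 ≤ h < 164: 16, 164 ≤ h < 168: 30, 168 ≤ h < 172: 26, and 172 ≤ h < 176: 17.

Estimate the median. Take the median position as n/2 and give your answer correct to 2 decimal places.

Cumulative frequencies: 11, 27, 39, 55, 85, 111, 128
n = 128; position = n/2 = 64.
This falls in the class 164 ≤ h < 168: L = 164, F = 55, f = 30, h = 4.
Median ≈ 164 + ((64 − 55) / 30) × 4 = 165.2000

165.20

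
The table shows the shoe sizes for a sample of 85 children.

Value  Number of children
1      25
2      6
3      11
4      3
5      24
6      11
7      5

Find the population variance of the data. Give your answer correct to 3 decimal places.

Values: 1, 2, 3, 4, 5, 6, 7
n = 85, Σfx = 303, mean = 3.5647
Σfx² = 1437
Σf(x − x̄)² = Σfx² − (Σfx)²/n = 1437 − 303²/85 = 356.8941
Population variance = 356.8941 / 85 = 4.1988

4.199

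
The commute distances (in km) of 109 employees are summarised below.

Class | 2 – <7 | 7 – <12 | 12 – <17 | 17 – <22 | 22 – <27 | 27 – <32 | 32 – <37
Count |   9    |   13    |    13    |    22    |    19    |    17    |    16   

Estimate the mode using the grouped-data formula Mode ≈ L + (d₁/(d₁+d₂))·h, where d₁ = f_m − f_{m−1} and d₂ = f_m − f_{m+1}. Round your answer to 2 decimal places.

20.75

Modal class: 17 – <22 (highest frequency 22).
d₁ = 22 − 13 = 9, d₂ = 22 − 19 = 3
Mode ≈ 17 + (9/(9+3)) × 5 = 17 + 3.7500 = 20.7500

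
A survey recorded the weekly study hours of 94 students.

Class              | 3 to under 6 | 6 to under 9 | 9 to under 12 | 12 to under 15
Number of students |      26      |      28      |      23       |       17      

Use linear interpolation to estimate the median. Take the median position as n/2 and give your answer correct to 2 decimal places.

8.25

Cumulative frequencies: 26, 54, 77, 94
n = 94; position = n/2 = 47.
This falls in the class 6 to under 9: L = 6, F = 26, f = 28, h = 3.
Median ≈ 6 + ((47 − 26) / 28) × 3 = 8.2500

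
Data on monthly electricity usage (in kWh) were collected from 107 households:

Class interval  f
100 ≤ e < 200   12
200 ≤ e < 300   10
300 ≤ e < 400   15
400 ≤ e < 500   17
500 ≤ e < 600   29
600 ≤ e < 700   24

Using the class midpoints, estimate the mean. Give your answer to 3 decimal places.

455.607

Midpoints: 150, 250, 350, 450, 550, 650
Σfm = 12×150 + 10×250 + 15×350 + 17×450 + 29×550 + 24×650 = 48750
n = Σf = 107
Mean = 48750 / 107 = 455.6075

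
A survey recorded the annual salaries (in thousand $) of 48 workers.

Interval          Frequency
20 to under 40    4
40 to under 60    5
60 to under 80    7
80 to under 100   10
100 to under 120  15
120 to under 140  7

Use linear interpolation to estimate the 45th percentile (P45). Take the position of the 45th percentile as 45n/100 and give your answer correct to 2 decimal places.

91.20

Cumulative frequencies: 4, 9, 16, 26, 41, 48
n = 48; position = 45n/100 = 21.6.
This falls in the class 80 to under 100: L = 80, F = 16, f = 10, h = 20.
45th percentile ≈ 80 + ((21.6 − 16) / 10) × 20 = 91.2000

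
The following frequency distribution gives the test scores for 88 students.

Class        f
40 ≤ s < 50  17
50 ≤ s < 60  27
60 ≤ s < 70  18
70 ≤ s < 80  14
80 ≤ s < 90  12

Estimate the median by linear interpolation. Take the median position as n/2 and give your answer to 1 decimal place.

Cumulative frequencies: 17, 44, 62, 76, 88
n = 88; position = n/2 = 44.
This falls in the class 50 ≤ s < 60: L = 50, F = 17, f = 27, h = 10.
Median ≈ 50 + ((44 − 17) / 27) × 10 = 60.0000

60.0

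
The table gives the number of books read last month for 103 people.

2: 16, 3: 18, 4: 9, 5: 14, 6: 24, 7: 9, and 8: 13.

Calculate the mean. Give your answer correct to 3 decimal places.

4.883

Values: 2, 3, 4, 5, 6, 7, 8
Σfx = 16×2 + 18×3 + 9×4 + 14×5 + 24×6 + 9×7 + 13×8 = 503
n = Σf = 103
Mean = 503 / 103 = 4.8835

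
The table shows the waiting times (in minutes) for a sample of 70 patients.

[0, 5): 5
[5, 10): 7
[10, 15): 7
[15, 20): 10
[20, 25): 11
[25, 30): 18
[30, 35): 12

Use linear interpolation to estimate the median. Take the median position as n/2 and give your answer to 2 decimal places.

22.73

Cumulative frequencies: 5, 12, 19, 29, 40, 58, 70
n = 70; position = n/2 = 35.
This falls in the class [20, 25): L = 20, F = 29, f = 11, h = 5.
Median ≈ 20 + ((35 − 29) / 11) × 5 = 22.7273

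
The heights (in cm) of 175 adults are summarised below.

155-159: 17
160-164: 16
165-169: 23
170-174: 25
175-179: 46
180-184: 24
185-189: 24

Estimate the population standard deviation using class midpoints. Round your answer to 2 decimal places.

9.08

Midpoints: 157, 162, 167, 172, 177, 182, 187
n = 175, Σfm = 30400, mean = 173.7143
Σfm² = 5295350
Σf(m − x̄)² = Σfm² − (Σfm)²/n = 5295350 − 30400²/175 = 14435.7143
Population variance = 14435.7143 / 175 = 82.4898
Standard deviation = √82.4898 = 9.0824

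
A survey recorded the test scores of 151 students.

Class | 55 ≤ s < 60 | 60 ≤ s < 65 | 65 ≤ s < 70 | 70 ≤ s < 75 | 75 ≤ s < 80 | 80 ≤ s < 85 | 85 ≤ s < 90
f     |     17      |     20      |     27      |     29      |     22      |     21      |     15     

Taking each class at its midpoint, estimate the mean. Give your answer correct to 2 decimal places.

Midpoints: 57.5, 62.5, 67.5, 72.5, 77.5, 82.5, 87.5
Σfm = 17×57.5 + 20×62.5 + 27×67.5 + 29×72.5 + 22×77.5 + 21×82.5 + 15×87.5 = 10902.5
n = Σf = 151
Mean = 10902.5 / 151 = 72.2020

72.20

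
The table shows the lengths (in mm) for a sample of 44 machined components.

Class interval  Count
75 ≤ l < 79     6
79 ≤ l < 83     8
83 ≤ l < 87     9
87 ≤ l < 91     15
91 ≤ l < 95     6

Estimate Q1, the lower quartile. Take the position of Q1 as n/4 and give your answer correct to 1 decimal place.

Cumulative frequencies: 6, 14, 23, 38, 44
n = 44; position = n/4 = 11.
This falls in the class 79 ≤ l < 83: L = 79, F = 6, f = 8, h = 4.
Lower quartile ≈ 79 + ((11 − 6) / 8) × 4 = 81.5000

81.5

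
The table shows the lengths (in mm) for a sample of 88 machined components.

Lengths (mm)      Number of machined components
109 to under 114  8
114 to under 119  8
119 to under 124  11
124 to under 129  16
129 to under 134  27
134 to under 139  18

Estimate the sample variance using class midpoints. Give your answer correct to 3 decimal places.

Midpoints: 111.5, 116.5, 121.5, 126.5, 131.5, 136.5
n = 88, Σfm = 11192, mean = 127.1818
Σfm² = 1428728
Σf(m − x̄)² = Σfm² − (Σfm)²/n = 1428728 − 11192²/88 = 5309.0909
Sample variance = 5309.0909 / 87 = 61.0240

61.024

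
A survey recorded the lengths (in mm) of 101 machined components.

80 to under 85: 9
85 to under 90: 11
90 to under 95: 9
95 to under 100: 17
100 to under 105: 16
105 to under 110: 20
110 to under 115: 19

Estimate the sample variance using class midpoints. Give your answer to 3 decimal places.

92.762

Midpoints: 82.5, 87.5, 92.5, 97.5, 102.5, 107.5, 112.5
n = 101, Σfm = 10122.5, mean = 100.2228
Σfm² = 1023781.25
Σf(m − x̄)² = Σfm² − (Σfm)²/n = 1023781.25 − 10122.5²/101 = 9276.2376
Sample variance = 9276.2376 / 100 = 92.7624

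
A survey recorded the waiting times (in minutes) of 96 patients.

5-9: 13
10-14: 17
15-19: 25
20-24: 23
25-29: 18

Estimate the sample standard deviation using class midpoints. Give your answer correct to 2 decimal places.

6.52

Midpoints: 7, 12, 17, 22, 27
n = 96, Σfm = 1712, mean = 17.8333
Σfm² = 34564
Σf(m − x̄)² = Σfm² − (Σfm)²/n = 34564 − 1712²/96 = 4033.3333
Sample variance = 4033.3333 / 95 = 42.4561
Standard deviation = √42.4561 = 6.5158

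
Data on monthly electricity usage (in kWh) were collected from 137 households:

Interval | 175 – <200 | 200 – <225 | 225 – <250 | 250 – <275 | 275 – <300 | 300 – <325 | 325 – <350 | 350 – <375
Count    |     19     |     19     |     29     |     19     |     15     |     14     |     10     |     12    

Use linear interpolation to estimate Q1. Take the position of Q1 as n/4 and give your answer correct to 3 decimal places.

220.066

Cumulative frequencies: 19, 38, 67, 86, 101, 115, 125, 137
n = 137; position = n/4 = 34.25.
This falls in the class 200 – <225: L = 200, F = 19, f = 19, h = 25.
Lower quartile ≈ 200 + ((34.25 − 19) / 19) × 25 = 220.0658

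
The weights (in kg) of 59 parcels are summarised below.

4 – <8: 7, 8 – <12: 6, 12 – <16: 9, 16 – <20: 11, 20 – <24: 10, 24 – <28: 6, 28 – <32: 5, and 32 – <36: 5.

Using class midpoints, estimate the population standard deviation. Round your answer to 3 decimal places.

Midpoints: 6, 10, 14, 18, 22, 26, 30, 34
n = 59, Σfm = 1122, mean = 19.0169
Σfm² = 25356
Σf(m − x̄)² = Σfm² − (Σfm)²/n = 25356 − 1122²/59 = 4018.9831
Population variance = 4018.9831 / 59 = 68.1184
Standard deviation = √68.1184 = 8.2534

8.253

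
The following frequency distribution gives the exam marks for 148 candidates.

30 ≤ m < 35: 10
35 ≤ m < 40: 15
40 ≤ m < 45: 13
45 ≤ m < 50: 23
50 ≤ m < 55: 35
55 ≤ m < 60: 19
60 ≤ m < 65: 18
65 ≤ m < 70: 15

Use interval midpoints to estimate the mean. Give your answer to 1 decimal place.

51.4

Midpoints: 32.5, 37.5, 42.5, 47.5, 52.5, 57.5, 62.5, 67.5
Σfm = 10×32.5 + 15×37.5 + 13×42.5 + 23×47.5 + 35×52.5 + 19×57.5 + 18×62.5 + 15×67.5 = 7600
n = Σf = 148
Mean = 7600 / 148 = 51.3514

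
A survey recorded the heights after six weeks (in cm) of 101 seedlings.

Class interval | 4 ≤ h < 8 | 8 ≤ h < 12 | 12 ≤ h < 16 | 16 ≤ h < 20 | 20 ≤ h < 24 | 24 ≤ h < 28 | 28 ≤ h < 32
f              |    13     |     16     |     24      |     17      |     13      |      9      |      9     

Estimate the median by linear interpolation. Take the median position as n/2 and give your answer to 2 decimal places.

15.58

Cumulative frequencies: 13, 29, 53, 70, 83, 92, 101
n = 101; position = n/2 = 50.5.
This falls in the class 12 ≤ h < 16: L = 12, F = 29, f = 24, h = 4.
Median ≈ 12 + ((50.5 − 29) / 24) × 4 = 15.5833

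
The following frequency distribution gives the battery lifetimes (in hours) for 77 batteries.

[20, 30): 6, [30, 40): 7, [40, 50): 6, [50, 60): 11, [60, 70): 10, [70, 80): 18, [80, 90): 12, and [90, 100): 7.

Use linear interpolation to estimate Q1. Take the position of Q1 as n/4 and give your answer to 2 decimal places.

50.23

Cumulative frequencies: 6, 13, 19, 30, 40, 58, 70, 77
n = 77; position = n/4 = 19.25.
This falls in the class [50, 60): L = 50, F = 19, f = 11, h = 10.
Lower quartile ≈ 50 + ((19.25 − 19) / 11) × 10 = 50.2273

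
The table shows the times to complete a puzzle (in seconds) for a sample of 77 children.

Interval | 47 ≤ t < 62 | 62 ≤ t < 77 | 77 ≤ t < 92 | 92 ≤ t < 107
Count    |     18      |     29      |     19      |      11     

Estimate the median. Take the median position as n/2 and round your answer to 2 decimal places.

Cumulative frequencies: 18, 47, 66, 77
n = 77; position = n/2 = 38.5.
This falls in the class 62 ≤ t < 77: L = 62, F = 18, f = 29, h = 15.
Median ≈ 62 + ((38.5 − 18) / 29) × 15 = 72.6034

72.60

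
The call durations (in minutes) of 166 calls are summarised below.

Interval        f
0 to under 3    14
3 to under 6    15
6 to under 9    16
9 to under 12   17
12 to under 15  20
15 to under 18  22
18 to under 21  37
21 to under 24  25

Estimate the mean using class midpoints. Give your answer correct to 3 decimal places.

13.880

Midpoints: 1.5, 4.5, 7.5, 10.5, 13.5, 16.5, 19.5, 22.5
Σfm = 14×1.5 + 15×4.5 + 16×7.5 + 17×10.5 + 20×13.5 + 22×16.5 + 37×19.5 + 25×22.5 = 2304
n = Σf = 166
Mean = 2304 / 166 = 13.8795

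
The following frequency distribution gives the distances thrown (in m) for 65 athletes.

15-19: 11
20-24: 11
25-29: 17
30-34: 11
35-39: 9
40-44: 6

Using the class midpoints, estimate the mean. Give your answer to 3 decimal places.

Midpoints: 17, 22, 27, 32, 37, 42
Σfm = 11×17 + 11×22 + 17×27 + 11×32 + 9×37 + 6×42 = 1825
n = Σf = 65
Mean = 1825 / 65 = 28.0769

28.077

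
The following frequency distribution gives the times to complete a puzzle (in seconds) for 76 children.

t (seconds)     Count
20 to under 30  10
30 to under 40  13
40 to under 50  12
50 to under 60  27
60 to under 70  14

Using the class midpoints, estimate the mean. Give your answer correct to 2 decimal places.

47.89

Midpoints: 25, 35, 45, 55, 65
Σfm = 10×25 + 13×35 + 12×45 + 27×55 + 14×65 = 3640
n = Σf = 76
Mean = 3640 / 76 = 47.8947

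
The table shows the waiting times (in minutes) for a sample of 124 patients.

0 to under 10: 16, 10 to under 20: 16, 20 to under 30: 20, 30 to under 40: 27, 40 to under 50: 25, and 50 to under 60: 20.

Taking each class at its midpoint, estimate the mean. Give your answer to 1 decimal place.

Midpoints: 5, 15, 25, 35, 45, 55
Σfm = 16×5 + 16×15 + 20×25 + 27×35 + 25×45 + 20×55 = 3990
n = Σf = 124
Mean = 3990 / 124 = 32.1774

32.2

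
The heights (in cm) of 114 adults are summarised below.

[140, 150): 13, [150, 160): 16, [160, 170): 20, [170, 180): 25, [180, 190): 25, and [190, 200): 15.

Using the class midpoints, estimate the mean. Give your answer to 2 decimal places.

Midpoints: 145, 155, 165, 175, 185, 195
Σfm = 13×145 + 16×155 + 20×165 + 25×175 + 25×185 + 15×195 = 19590
n = Σf = 114
Mean = 19590 / 114 = 171.8421

171.84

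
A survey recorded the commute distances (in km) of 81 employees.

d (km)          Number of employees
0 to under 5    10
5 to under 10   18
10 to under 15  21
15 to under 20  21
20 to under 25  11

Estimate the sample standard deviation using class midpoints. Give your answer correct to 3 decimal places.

Midpoints: 2.5, 7.5, 12.5, 17.5, 22.5
n = 81, Σfm = 1037.5, mean = 12.8086
Σfm² = 16356.25
Σf(m − x̄)² = Σfm² − (Σfm)²/n = 16356.25 − 1037.5²/81 = 3067.2840
Sample variance = 3067.2840 / 80 = 38.3410
Standard deviation = √38.3410 = 6.1920

6.192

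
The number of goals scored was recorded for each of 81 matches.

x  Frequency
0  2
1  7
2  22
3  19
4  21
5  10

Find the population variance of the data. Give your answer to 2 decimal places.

1.59

Values: 0, 1, 2, 3, 4, 5
n = 81, Σfx = 242, mean = 2.9877
Σfx² = 852
Σf(x − x̄)² = Σfx² − (Σfx)²/n = 852 − 242²/81 = 128.9877
Population variance = 128.9877 / 81 = 1.5924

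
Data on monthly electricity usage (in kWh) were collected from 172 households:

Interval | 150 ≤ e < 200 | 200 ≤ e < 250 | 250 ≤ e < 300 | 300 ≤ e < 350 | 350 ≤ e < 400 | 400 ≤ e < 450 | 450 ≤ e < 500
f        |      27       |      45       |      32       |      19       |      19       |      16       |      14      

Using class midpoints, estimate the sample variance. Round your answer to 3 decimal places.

8679.111

Midpoints: 175, 225, 275, 325, 375, 425, 475
n = 172, Σfm = 50400, mean = 293.0233
Σfm² = 16252500
Σf(m − x̄)² = Σfm² − (Σfm)²/n = 16252500 − 50400²/172 = 1484127.9070
Sample variance = 1484127.9070 / 171 = 8679.1106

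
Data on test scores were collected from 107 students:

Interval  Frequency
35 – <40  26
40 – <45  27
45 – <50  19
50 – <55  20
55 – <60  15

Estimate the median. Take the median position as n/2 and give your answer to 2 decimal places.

Cumulative frequencies: 26, 53, 72, 92, 107
n = 107; position = n/2 = 53.5.
This falls in the class 45 – <50: L = 45, F = 53, f = 19, h = 5.
Median ≈ 45 + ((53.5 − 53) / 19) × 5 = 45.1316

45.13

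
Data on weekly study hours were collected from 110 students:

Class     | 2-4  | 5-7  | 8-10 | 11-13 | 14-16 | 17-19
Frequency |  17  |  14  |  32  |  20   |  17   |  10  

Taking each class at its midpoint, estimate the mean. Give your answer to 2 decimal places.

9.98

Midpoints: 3, 6, 9, 12, 15, 18
Σfm = 17×3 + 14×6 + 32×9 + 20×12 + 17×15 + 10×18 = 1098
n = Σf = 110
Mean = 1098 / 110 = 9.9818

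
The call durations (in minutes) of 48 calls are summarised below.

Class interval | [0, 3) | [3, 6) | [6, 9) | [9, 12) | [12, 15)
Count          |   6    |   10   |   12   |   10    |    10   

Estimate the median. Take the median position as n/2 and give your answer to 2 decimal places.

Cumulative frequencies: 6, 16, 28, 38, 48
n = 48; position = n/2 = 24.
This falls in the class [6, 9): L = 6, F = 16, f = 12, h = 3.
Median ≈ 6 + ((24 − 16) / 12) × 3 = 8.0000

8.00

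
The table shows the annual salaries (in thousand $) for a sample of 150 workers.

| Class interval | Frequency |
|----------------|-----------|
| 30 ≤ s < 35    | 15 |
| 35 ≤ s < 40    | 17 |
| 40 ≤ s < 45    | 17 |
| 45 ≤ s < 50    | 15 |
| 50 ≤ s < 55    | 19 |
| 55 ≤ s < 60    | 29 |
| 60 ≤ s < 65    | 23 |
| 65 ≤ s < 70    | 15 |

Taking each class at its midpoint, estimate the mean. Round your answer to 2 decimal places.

Midpoints: 32.5, 37.5, 42.5, 47.5, 52.5, 57.5, 62.5, 67.5
Σfm = 15×32.5 + 17×37.5 + 17×42.5 + 15×47.5 + 19×52.5 + 29×57.5 + 23×62.5 + 15×67.5 = 7675
n = Σf = 150
Mean = 7675 / 150 = 51.1667

51.17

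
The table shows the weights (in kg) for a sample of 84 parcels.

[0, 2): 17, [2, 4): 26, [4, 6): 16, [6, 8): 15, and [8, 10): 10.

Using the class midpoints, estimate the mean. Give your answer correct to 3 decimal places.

4.405

Midpoints: 1, 3, 5, 7, 9
Σfm = 17×1 + 26×3 + 16×5 + 15×7 + 10×9 = 370
n = Σf = 84
Mean = 370 / 84 = 4.4048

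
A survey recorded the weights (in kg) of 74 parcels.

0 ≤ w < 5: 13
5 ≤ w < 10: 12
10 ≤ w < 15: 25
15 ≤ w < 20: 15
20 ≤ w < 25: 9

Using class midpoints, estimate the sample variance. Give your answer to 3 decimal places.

Midpoints: 2.5, 7.5, 12.5, 17.5, 22.5
n = 74, Σfm = 900, mean = 12.1622
Σfm² = 13812.5
Σf(m − x̄)² = Σfm² − (Σfm)²/n = 13812.5 − 900²/74 = 2866.5541
Sample variance = 2866.5541 / 73 = 39.2679

39.268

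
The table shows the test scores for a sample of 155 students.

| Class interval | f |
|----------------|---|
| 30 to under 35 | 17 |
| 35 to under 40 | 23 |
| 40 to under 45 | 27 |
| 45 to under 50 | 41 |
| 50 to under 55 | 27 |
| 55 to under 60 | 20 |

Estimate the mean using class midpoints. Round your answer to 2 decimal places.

45.66

Midpoints: 32.5, 37.5, 42.5, 47.5, 52.5, 57.5
Σfm = 17×32.5 + 23×37.5 + 27×42.5 + 41×47.5 + 27×52.5 + 20×57.5 = 7077.5
n = Σf = 155
Mean = 7077.5 / 155 = 45.6613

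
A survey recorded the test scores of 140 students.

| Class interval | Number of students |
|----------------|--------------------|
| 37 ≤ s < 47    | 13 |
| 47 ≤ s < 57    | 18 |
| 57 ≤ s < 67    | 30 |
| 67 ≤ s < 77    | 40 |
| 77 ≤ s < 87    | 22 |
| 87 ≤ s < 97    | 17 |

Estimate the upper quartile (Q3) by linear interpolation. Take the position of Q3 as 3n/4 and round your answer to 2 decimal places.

Cumulative frequencies: 13, 31, 61, 101, 123, 140
n = 140; position = 3n/4 = 105.
This falls in the class 77 ≤ s < 87: L = 77, F = 101, f = 22, h = 10.
Upper quartile ≈ 77 + ((105 − 101) / 22) × 10 = 78.8182

78.82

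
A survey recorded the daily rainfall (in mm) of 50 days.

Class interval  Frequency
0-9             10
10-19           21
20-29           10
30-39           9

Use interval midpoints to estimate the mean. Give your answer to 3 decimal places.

Midpoints: 4.5, 14.5, 24.5, 34.5
Σfm = 10×4.5 + 21×14.5 + 10×24.5 + 9×34.5 = 905
n = Σf = 50
Mean = 905 / 50 = 18.1000

18.100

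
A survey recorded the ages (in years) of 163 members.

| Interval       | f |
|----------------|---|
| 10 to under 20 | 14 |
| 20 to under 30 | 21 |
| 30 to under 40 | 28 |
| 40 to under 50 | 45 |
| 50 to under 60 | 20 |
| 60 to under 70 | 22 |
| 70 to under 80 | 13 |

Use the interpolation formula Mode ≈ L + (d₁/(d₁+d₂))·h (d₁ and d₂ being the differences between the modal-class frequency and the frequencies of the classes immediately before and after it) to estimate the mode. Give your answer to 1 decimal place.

44.0

Modal class: 40 to under 50 (highest frequency 45).
d₁ = 45 − 28 = 17, d₂ = 45 − 20 = 25
Mode ≈ 40 + (17/(17+25)) × 10 = 40 + 4.0476 = 44.0476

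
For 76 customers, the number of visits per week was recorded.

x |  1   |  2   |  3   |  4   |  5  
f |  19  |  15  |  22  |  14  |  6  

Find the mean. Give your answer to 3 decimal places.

2.645

Values: 1, 2, 3, 4, 5
Σfx = 19×1 + 15×2 + 22×3 + 14×4 + 6×5 = 201
n = Σf = 76
Mean = 201 / 76 = 2.6447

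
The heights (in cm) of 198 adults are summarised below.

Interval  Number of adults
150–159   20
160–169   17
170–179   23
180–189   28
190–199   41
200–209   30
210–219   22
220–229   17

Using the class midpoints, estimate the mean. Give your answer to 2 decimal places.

Midpoints: 154.5, 164.5, 174.5, 184.5, 194.5, 204.5, 214.5, 224.5
Σfm = 20×154.5 + 17×164.5 + 23×174.5 + 28×184.5 + 41×194.5 + 30×204.5 + 22×214.5 + 17×224.5 = 37711
n = Σf = 198
Mean = 37711 / 198 = 190.4596

190.46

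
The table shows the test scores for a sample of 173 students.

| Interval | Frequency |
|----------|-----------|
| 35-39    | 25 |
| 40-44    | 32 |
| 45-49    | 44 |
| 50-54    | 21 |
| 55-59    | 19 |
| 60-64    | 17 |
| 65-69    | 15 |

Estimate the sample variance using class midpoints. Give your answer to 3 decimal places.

Midpoints: 37, 42, 47, 52, 57, 62, 67
n = 173, Σfm = 8571, mean = 49.5434
Σfm² = 439067
Σf(m − x̄)² = Σfm² − (Σfm)²/n = 439067 − 8571²/173 = 14430.9249
Sample variance = 14430.9249 / 172 = 83.9007

83.901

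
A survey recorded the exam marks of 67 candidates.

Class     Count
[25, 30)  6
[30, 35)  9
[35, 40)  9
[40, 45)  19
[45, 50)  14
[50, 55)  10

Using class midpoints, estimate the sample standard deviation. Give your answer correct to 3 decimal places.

Midpoints: 27.5, 32.5, 37.5, 42.5, 47.5, 52.5
n = 67, Σfm = 2792.5, mean = 41.6791
Σfm² = 120168.75
Σf(m − x̄)² = Σfm² − (Σfm)²/n = 120168.75 − 2792.5²/67 = 3779.8507
Sample variance = 3779.8507 / 66 = 57.2705
Standard deviation = √57.2705 = 7.5677

7.568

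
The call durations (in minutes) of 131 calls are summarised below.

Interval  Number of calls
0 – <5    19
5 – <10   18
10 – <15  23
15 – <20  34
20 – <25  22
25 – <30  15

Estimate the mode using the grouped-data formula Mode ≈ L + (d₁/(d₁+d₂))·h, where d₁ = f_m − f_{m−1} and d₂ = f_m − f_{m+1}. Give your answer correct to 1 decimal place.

Modal class: 15 – <20 (highest frequency 34).
d₁ = 34 − 23 = 11, d₂ = 34 − 22 = 12
Mode ≈ 15 + (11/(11+12)) × 5 = 15 + 2.3913 = 17.3913

17.4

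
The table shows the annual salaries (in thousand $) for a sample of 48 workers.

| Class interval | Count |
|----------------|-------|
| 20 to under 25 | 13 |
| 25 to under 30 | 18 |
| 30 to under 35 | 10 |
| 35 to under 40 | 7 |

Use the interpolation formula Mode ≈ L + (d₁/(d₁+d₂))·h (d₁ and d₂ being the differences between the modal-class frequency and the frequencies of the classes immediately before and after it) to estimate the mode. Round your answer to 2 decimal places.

26.92

Modal class: 25 to under 30 (highest frequency 18).
d₁ = 18 − 13 = 5, d₂ = 18 − 10 = 8
Mode ≈ 25 + (5/(5+8)) × 5 = 25 + 1.9231 = 26.9231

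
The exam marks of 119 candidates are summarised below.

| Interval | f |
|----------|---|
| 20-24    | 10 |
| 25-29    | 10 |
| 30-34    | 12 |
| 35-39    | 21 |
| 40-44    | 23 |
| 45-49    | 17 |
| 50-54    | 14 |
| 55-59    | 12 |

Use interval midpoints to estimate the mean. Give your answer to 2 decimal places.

40.57

Midpoints: 22, 27, 32, 37, 42, 47, 52, 57
Σfm = 10×22 + 10×27 + 12×32 + 21×37 + 23×42 + 17×47 + 14×52 + 12×57 = 4828
n = Σf = 119
Mean = 4828 / 119 = 40.5714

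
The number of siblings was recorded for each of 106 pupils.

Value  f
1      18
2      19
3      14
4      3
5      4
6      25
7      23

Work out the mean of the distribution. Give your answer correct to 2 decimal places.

Values: 1, 2, 3, 4, 5, 6, 7
Σfx = 18×1 + 19×2 + 14×3 + 3×4 + 4×5 + 25×6 + 23×7 = 441
n = Σf = 106
Mean = 441 / 106 = 4.1604

4.16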